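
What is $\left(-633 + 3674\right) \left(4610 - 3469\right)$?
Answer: $3469781$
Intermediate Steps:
$\left(-633 + 3674\right) \left(4610 - 3469\right) = 3041 \cdot 1141 = 3469781$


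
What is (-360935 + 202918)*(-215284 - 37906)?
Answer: 40008324230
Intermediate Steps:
(-360935 + 202918)*(-215284 - 37906) = -158017*(-253190) = 40008324230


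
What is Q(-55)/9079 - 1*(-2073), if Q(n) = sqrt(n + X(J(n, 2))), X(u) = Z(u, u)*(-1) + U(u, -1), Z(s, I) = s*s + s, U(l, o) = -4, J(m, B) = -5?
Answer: 2073 + I*sqrt(79)/9079 ≈ 2073.0 + 0.00097898*I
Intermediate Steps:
Z(s, I) = s + s**2 (Z(s, I) = s**2 + s = s + s**2)
X(u) = -4 - u*(1 + u) (X(u) = (u*(1 + u))*(-1) - 4 = -u*(1 + u) - 4 = -4 - u*(1 + u))
Q(n) = sqrt(-24 + n) (Q(n) = sqrt(n + (-4 - 1*(-5)*(1 - 5))) = sqrt(n + (-4 - 1*(-5)*(-4))) = sqrt(n + (-4 - 20)) = sqrt(n - 24) = sqrt(-24 + n))
Q(-55)/9079 - 1*(-2073) = sqrt(-24 - 55)/9079 - 1*(-2073) = sqrt(-79)*(1/9079) + 2073 = (I*sqrt(79))*(1/9079) + 2073 = I*sqrt(79)/9079 + 2073 = 2073 + I*sqrt(79)/9079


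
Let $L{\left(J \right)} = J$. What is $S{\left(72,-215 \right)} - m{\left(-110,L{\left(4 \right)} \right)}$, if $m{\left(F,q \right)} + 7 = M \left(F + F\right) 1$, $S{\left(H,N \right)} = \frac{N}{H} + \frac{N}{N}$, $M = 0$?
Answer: $\frac{361}{72} \approx 5.0139$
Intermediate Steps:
$S{\left(H,N \right)} = 1 + \frac{N}{H}$ ($S{\left(H,N \right)} = \frac{N}{H} + 1 = 1 + \frac{N}{H}$)
$m{\left(F,q \right)} = -7$ ($m{\left(F,q \right)} = -7 + 0 \left(F + F\right) 1 = -7 + 0 \cdot 2 F 1 = -7 + 0 \cdot 1 = -7 + 0 = -7$)
$S{\left(72,-215 \right)} - m{\left(-110,L{\left(4 \right)} \right)} = \frac{72 - 215}{72} - -7 = \frac{1}{72} \left(-143\right) + 7 = - \frac{143}{72} + 7 = \frac{361}{72}$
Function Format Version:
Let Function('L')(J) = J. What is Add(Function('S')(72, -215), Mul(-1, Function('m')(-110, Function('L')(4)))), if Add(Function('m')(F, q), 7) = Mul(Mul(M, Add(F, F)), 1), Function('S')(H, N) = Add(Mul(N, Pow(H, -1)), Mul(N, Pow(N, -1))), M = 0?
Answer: Rational(361, 72) ≈ 5.0139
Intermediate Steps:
Function('S')(H, N) = Add(1, Mul(N, Pow(H, -1))) (Function('S')(H, N) = Add(Mul(N, Pow(H, -1)), 1) = Add(1, Mul(N, Pow(H, -1))))
Function('m')(F, q) = -7 (Function('m')(F, q) = Add(-7, Mul(Mul(0, Add(F, F)), 1)) = Add(-7, Mul(Mul(0, Mul(2, F)), 1)) = Add(-7, Mul(0, 1)) = Add(-7, 0) = -7)
Add(Function('S')(72, -215), Mul(-1, Function('m')(-110, Function('L')(4)))) = Add(Mul(Pow(72, -1), Add(72, -215)), Mul(-1, -7)) = Add(Mul(Rational(1, 72), -143), 7) = Add(Rational(-143, 72), 7) = Rational(361, 72)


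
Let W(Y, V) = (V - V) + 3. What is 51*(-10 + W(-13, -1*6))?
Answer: -357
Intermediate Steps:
W(Y, V) = 3 (W(Y, V) = 0 + 3 = 3)
51*(-10 + W(-13, -1*6)) = 51*(-10 + 3) = 51*(-7) = -357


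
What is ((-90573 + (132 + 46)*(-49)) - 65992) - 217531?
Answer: -382818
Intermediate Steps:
((-90573 + (132 + 46)*(-49)) - 65992) - 217531 = ((-90573 + 178*(-49)) - 65992) - 217531 = ((-90573 - 8722) - 65992) - 217531 = (-99295 - 65992) - 217531 = -165287 - 217531 = -382818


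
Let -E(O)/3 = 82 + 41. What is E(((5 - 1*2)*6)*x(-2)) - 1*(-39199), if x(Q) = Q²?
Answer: 38830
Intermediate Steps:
E(O) = -369 (E(O) = -3*(82 + 41) = -3*123 = -369)
E(((5 - 1*2)*6)*x(-2)) - 1*(-39199) = -369 - 1*(-39199) = -369 + 39199 = 38830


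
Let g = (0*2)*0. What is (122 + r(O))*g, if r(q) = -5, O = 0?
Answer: 0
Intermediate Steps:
g = 0 (g = 0*0 = 0)
(122 + r(O))*g = (122 - 5)*0 = 117*0 = 0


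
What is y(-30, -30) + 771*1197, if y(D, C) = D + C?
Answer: 922827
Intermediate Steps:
y(D, C) = C + D
y(-30, -30) + 771*1197 = (-30 - 30) + 771*1197 = -60 + 922887 = 922827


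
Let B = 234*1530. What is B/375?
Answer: 23868/25 ≈ 954.72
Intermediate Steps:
B = 358020
B/375 = 358020/375 = 358020*(1/375) = 23868/25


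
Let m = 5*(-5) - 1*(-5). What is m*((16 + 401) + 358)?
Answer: -15500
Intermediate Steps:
m = -20 (m = -25 + 5 = -20)
m*((16 + 401) + 358) = -20*((16 + 401) + 358) = -20*(417 + 358) = -20*775 = -15500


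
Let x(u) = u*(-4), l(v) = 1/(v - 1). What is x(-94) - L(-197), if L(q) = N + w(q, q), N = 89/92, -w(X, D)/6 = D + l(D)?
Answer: -2450045/3036 ≈ -807.00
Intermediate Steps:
l(v) = 1/(-1 + v)
w(X, D) = -6*D - 6/(-1 + D) (w(X, D) = -6*(D + 1/(-1 + D)) = -6*D - 6/(-1 + D))
x(u) = -4*u
N = 89/92 (N = 89*(1/92) = 89/92 ≈ 0.96739)
L(q) = 89/92 + 6*(-1 - q*(-1 + q))/(-1 + q)
x(-94) - L(-197) = -4*(-94) - (-552 + (-1 - 197)*(89 - 552*(-197)))/(92*(-1 - 197)) = 376 - (-552 - 198*(89 + 108744))/(92*(-198)) = 376 - (-1)*(-552 - 198*108833)/(92*198) = 376 - (-1)*(-552 - 21548934)/(92*198) = 376 - (-1)*(-21549486)/(92*198) = 376 - 1*3591581/3036 = 376 - 3591581/3036 = -2450045/3036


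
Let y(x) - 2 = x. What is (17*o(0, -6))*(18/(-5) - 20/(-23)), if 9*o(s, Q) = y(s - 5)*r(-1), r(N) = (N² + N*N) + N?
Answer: 5338/345 ≈ 15.472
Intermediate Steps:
y(x) = 2 + x
r(N) = N + 2*N² (r(N) = (N² + N²) + N = 2*N² + N = N + 2*N²)
o(s, Q) = -⅓ + s/9 (o(s, Q) = ((2 + (s - 5))*(-(1 + 2*(-1))))/9 = ((2 + (-5 + s))*(-(1 - 2)))/9 = ((-3 + s)*(-1*(-1)))/9 = ((-3 + s)*1)/9 = (-3 + s)/9 = -⅓ + s/9)
(17*o(0, -6))*(18/(-5) - 20/(-23)) = (17*(-⅓ + (⅑)*0))*(18/(-5) - 20/(-23)) = (17*(-⅓ + 0))*(18*(-⅕) - 20*(-1/23)) = (17*(-⅓))*(-18/5 + 20/23) = -17/3*(-314/115) = 5338/345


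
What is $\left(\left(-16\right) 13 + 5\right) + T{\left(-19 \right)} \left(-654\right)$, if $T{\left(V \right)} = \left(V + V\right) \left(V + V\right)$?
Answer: $-944579$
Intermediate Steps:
$T{\left(V \right)} = 4 V^{2}$ ($T{\left(V \right)} = 2 V 2 V = 4 V^{2}$)
$\left(\left(-16\right) 13 + 5\right) + T{\left(-19 \right)} \left(-654\right) = \left(\left(-16\right) 13 + 5\right) + 4 \left(-19\right)^{2} \left(-654\right) = \left(-208 + 5\right) + 4 \cdot 361 \left(-654\right) = -203 + 1444 \left(-654\right) = -203 - 944376 = -944579$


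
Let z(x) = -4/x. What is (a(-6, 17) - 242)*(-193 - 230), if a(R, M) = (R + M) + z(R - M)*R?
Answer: 2257551/23 ≈ 98154.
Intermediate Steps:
a(R, M) = M + R - 4*R/(R - M) (a(R, M) = (R + M) + (-4/(R - M))*R = (M + R) - 4*R/(R - M) = M + R - 4*R/(R - M))
(a(-6, 17) - 242)*(-193 - 230) = ((4*(-6) + (17 - 6)*(17 - 1*(-6)))/(17 - 1*(-6)) - 242)*(-193 - 230) = ((-24 + 11*(17 + 6))/(17 + 6) - 242)*(-423) = ((-24 + 11*23)/23 - 242)*(-423) = ((-24 + 253)/23 - 242)*(-423) = ((1/23)*229 - 242)*(-423) = (229/23 - 242)*(-423) = -5337/23*(-423) = 2257551/23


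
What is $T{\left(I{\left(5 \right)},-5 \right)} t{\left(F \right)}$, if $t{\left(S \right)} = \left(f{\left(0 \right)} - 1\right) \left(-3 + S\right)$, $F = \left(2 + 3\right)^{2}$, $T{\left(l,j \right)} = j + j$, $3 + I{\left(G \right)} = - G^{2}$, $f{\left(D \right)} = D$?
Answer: $220$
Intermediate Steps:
$I{\left(G \right)} = -3 - G^{2}$
$T{\left(l,j \right)} = 2 j$
$F = 25$ ($F = 5^{2} = 25$)
$t{\left(S \right)} = 3 - S$ ($t{\left(S \right)} = \left(0 - 1\right) \left(-3 + S\right) = - (-3 + S) = 3 - S$)
$T{\left(I{\left(5 \right)},-5 \right)} t{\left(F \right)} = 2 \left(-5\right) \left(3 - 25\right) = - 10 \left(3 - 25\right) = \left(-10\right) \left(-22\right) = 220$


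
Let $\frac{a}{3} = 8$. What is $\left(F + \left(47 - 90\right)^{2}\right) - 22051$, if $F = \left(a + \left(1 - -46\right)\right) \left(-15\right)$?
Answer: $-21267$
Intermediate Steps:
$a = 24$ ($a = 3 \cdot 8 = 24$)
$F = -1065$ ($F = \left(24 + \left(1 - -46\right)\right) \left(-15\right) = \left(24 + \left(1 + 46\right)\right) \left(-15\right) = \left(24 + 47\right) \left(-15\right) = 71 \left(-15\right) = -1065$)
$\left(F + \left(47 - 90\right)^{2}\right) - 22051 = \left(-1065 + \left(47 - 90\right)^{2}\right) - 22051 = \left(-1065 + \left(-43\right)^{2}\right) - 22051 = \left(-1065 + 1849\right) - 22051 = 784 - 22051 = -21267$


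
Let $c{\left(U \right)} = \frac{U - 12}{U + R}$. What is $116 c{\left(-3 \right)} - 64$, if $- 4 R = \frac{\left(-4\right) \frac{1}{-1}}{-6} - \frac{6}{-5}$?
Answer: $\frac{23092}{47} \approx 491.32$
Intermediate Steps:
$R = - \frac{2}{15}$ ($R = - \frac{\frac{\left(-4\right) \frac{1}{-1}}{-6} - \frac{6}{-5}}{4} = - \frac{\left(-4\right) \left(-1\right) \left(- \frac{1}{6}\right) - - \frac{6}{5}}{4} = - \frac{4 \left(- \frac{1}{6}\right) + \frac{6}{5}}{4} = - \frac{- \frac{2}{3} + \frac{6}{5}}{4} = \left(- \frac{1}{4}\right) \frac{8}{15} = - \frac{2}{15} \approx -0.13333$)
$c{\left(U \right)} = \frac{-12 + U}{- \frac{2}{15} + U}$ ($c{\left(U \right)} = \frac{U - 12}{U - \frac{2}{15}} = \frac{-12 + U}{- \frac{2}{15} + U}$)
$116 c{\left(-3 \right)} - 64 = 116 \frac{15 \left(-12 - 3\right)}{-2 + 15 \left(-3\right)} - 64 = 116 \cdot 15 \frac{1}{-2 - 45} \left(-15\right) - 64 = 116 \cdot 15 \frac{1}{-47} \left(-15\right) - 64 = 116 \cdot 15 \left(- \frac{1}{47}\right) \left(-15\right) - 64 = 116 \cdot \frac{225}{47} - 64 = \frac{26100}{47} - 64 = \frac{23092}{47}$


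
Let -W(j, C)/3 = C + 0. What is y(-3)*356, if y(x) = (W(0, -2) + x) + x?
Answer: 0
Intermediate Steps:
W(j, C) = -3*C (W(j, C) = -3*(C + 0) = -3*C)
y(x) = 6 + 2*x (y(x) = (-3*(-2) + x) + x = (6 + x) + x = 6 + 2*x)
y(-3)*356 = (6 + 2*(-3))*356 = (6 - 6)*356 = 0*356 = 0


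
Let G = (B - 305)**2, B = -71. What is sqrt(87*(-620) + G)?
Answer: 2*sqrt(21859) ≈ 295.70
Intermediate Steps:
G = 141376 (G = (-71 - 305)**2 = (-376)**2 = 141376)
sqrt(87*(-620) + G) = sqrt(87*(-620) + 141376) = sqrt(-53940 + 141376) = sqrt(87436) = 2*sqrt(21859)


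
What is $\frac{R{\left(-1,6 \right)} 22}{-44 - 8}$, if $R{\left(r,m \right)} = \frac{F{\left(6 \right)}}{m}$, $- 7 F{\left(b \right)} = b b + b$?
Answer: $\frac{11}{26} \approx 0.42308$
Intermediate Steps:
$F{\left(b \right)} = - \frac{b}{7} - \frac{b^{2}}{7}$ ($F{\left(b \right)} = - \frac{b b + b}{7} = - \frac{b^{2} + b}{7} = - \frac{b + b^{2}}{7} = - \frac{b}{7} - \frac{b^{2}}{7}$)
$R{\left(r,m \right)} = - \frac{6}{m}$ ($R{\left(r,m \right)} = \frac{\left(- \frac{1}{7}\right) 6 \left(1 + 6\right)}{m} = \frac{\left(- \frac{1}{7}\right) 6 \cdot 7}{m} = - \frac{6}{m}$)
$\frac{R{\left(-1,6 \right)} 22}{-44 - 8} = \frac{- \frac{6}{6} \cdot 22}{-44 - 8} = \frac{\left(-6\right) \frac{1}{6} \cdot 22}{-52} = \left(-1\right) 22 \left(- \frac{1}{52}\right) = \left(-22\right) \left(- \frac{1}{52}\right) = \frac{11}{26}$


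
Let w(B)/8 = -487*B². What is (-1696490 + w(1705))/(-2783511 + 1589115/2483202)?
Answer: 721240665461020/177231243413 ≈ 4069.5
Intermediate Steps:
w(B) = -3896*B² (w(B) = 8*(-487*B²) = -3896*B²)
(-1696490 + w(1705))/(-2783511 + 1589115/2483202) = (-1696490 - 3896*1705²)/(-2783511 + 1589115/2483202) = (-1696490 - 3896*2907025)/(-2783511 + 1589115*(1/2483202)) = (-1696490 - 11325769400)/(-2783511 + 529705/827734) = -11327465890/(-2304006164369/827734) = -11327465890*(-827734/2304006164369) = 721240665461020/177231243413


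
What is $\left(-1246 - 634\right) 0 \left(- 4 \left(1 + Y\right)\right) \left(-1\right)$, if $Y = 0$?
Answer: $0$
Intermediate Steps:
$\left(-1246 - 634\right) 0 \left(- 4 \left(1 + Y\right)\right) \left(-1\right) = \left(-1246 - 634\right) 0 \left(- 4 \left(1 + 0\right)\right) \left(-1\right) = - 1880 \cdot 0 \left(\left(-4\right) 1\right) \left(-1\right) = - 1880 \cdot 0 \left(-4\right) \left(-1\right) = - 1880 \cdot 0 \left(-1\right) = \left(-1880\right) 0 = 0$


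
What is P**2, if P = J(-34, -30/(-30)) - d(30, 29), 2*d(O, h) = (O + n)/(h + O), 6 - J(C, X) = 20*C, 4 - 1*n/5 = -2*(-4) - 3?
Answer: 6548531929/13924 ≈ 4.7031e+5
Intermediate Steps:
n = -5 (n = 20 - 5*(-2*(-4) - 3) = 20 - 5*(8 - 3) = 20 - 5*5 = 20 - 25 = -5)
J(C, X) = 6 - 20*C
d(O, h) = (-5 + O)/(2*(O + h)) (d(O, h) = ((O - 5)/(h + O))/2 = ((-5 + O)/(O + h))/2 = (-5 + O)/(2*(O + h)))
P = 80923/118 (P = (6 - 20*(-34)) - (-5 + 30)/(2*(30 + 29)) = (6 + 680) - 25/(2*59) = 686 - 25/(2*59) = 686 - 1*25/118 = 686 - 25/118 = 80923/118 ≈ 685.79)
P**2 = (80923/118)**2 = 6548531929/13924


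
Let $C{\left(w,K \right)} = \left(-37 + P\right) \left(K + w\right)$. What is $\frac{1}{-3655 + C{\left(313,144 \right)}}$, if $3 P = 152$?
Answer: $\frac{3}{7772} \approx 0.000386$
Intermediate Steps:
$P = \frac{152}{3}$ ($P = \frac{1}{3} \cdot 152 = \frac{152}{3} \approx 50.667$)
$C{\left(w,K \right)} = \frac{41 K}{3} + \frac{41 w}{3}$ ($C{\left(w,K \right)} = \left(-37 + \frac{152}{3}\right) \left(K + w\right) = \frac{41 \left(K + w\right)}{3} = \frac{41 K}{3} + \frac{41 w}{3}$)
$\frac{1}{-3655 + C{\left(313,144 \right)}} = \frac{1}{-3655 + \left(\frac{41}{3} \cdot 144 + \frac{41}{3} \cdot 313\right)} = \frac{1}{-3655 + \left(1968 + \frac{12833}{3}\right)} = \frac{1}{-3655 + \frac{18737}{3}} = \frac{1}{\frac{7772}{3}} = \frac{3}{7772}$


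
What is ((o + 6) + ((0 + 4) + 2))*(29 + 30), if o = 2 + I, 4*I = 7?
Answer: 3717/4 ≈ 929.25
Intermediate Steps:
I = 7/4 (I = (¼)*7 = 7/4 ≈ 1.7500)
o = 15/4 (o = 2 + 7/4 = 15/4 ≈ 3.7500)
((o + 6) + ((0 + 4) + 2))*(29 + 30) = ((15/4 + 6) + ((0 + 4) + 2))*(29 + 30) = (39/4 + (4 + 2))*59 = (39/4 + 6)*59 = (63/4)*59 = 3717/4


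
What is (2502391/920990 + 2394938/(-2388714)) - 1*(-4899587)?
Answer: 5389502771475766687/1099990853430 ≈ 4.8996e+6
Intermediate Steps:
(2502391/920990 + 2394938/(-2388714)) - 1*(-4899587) = (2502391*(1/920990) + 2394938*(-1/2388714)) + 4899587 = (2502391/920990 - 1197469/1194357) + 4899587 = 1885891233277/1099990853430 + 4899587 = 5389502771475766687/1099990853430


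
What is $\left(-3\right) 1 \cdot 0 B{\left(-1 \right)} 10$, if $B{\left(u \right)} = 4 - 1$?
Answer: $0$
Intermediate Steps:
$B{\left(u \right)} = 3$
$\left(-3\right) 1 \cdot 0 B{\left(-1 \right)} 10 = \left(-3\right) 1 \cdot 0 \cdot 3 \cdot 10 = \left(-3\right) 0 \cdot 3 \cdot 10 = 0 \cdot 3 \cdot 10 = 0 \cdot 10 = 0$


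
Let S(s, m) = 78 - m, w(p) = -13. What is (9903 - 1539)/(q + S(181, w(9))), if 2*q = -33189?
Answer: -16728/33007 ≈ -0.50680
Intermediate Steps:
q = -33189/2 (q = (½)*(-33189) = -33189/2 ≈ -16595.)
(9903 - 1539)/(q + S(181, w(9))) = (9903 - 1539)/(-33189/2 + (78 - 1*(-13))) = 8364/(-33189/2 + (78 + 13)) = 8364/(-33189/2 + 91) = 8364/(-33007/2) = 8364*(-2/33007) = -16728/33007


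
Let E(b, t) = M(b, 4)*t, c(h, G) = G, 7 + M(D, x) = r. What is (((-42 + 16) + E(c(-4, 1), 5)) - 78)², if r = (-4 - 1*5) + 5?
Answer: 25281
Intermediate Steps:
r = -4 (r = (-4 - 5) + 5 = -9 + 5 = -4)
M(D, x) = -11 (M(D, x) = -7 - 4 = -11)
E(b, t) = -11*t
(((-42 + 16) + E(c(-4, 1), 5)) - 78)² = (((-42 + 16) - 11*5) - 78)² = ((-26 - 55) - 78)² = (-81 - 78)² = (-159)² = 25281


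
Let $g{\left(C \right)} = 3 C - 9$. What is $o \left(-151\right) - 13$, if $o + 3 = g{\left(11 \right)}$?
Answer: $-3184$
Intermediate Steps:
$g{\left(C \right)} = -9 + 3 C$
$o = 21$ ($o = -3 + \left(-9 + 3 \cdot 11\right) = -3 + \left(-9 + 33\right) = -3 + 24 = 21$)
$o \left(-151\right) - 13 = 21 \left(-151\right) - 13 = -3171 - 13 = -3184$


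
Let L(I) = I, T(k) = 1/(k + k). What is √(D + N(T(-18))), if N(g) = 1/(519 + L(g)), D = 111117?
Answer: √38785888326801/18683 ≈ 333.34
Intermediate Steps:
T(k) = 1/(2*k)
N(g) = 1/(519 + g)
√(D + N(T(-18))) = √(111117 + 1/(519 + (½)/(-18))) = √(111117 + 1/(519 + (½)*(-1/18))) = √(111117 + 1/(519 - 1/36)) = √(111117 + 1/(18683/36)) = √(111117 + 36/18683) = √(2075998947/18683) = √38785888326801/18683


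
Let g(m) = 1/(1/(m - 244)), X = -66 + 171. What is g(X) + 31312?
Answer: 31173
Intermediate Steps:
X = 105
g(m) = -244 + m (g(m) = 1/(1/(-244 + m)) = -244 + m)
g(X) + 31312 = (-244 + 105) + 31312 = -139 + 31312 = 31173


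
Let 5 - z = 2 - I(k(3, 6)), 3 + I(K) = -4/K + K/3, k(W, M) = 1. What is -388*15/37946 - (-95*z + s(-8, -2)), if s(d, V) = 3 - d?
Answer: -20461624/56919 ≈ -359.49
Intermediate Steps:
I(K) = -3 - 4/K + K/3 (I(K) = -3 + (-4/K + K/3) = -3 - 4/K + K/3)
z = -11/3 (z = 5 - (2 - (-3 - 4/1 + (⅓)*1)) = 5 - (2 - (-3 - 4*1 + ⅓)) = 5 - (2 - (-3 - 4 + ⅓)) = 5 - (2 - 1*(-20/3)) = 5 - (2 + 20/3) = 5 - 1*26/3 = 5 - 26/3 = -11/3 ≈ -3.6667)
-388*15/37946 - (-95*z + s(-8, -2)) = -388*15/37946 - (-95*(-11/3) + (3 - 1*(-8))) = -5820*1/37946 - (1045/3 + (3 + 8)) = -2910/18973 - (1045/3 + 11) = -2910/18973 - 1*1078/3 = -2910/18973 - 1078/3 = -20461624/56919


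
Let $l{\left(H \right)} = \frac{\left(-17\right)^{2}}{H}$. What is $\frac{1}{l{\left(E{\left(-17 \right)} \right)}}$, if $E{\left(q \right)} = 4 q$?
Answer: $- \frac{4}{17} \approx -0.23529$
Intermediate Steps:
$l{\left(H \right)} = \frac{289}{H}$
$\frac{1}{l{\left(E{\left(-17 \right)} \right)}} = \frac{1}{289 \frac{1}{4 \left(-17\right)}} = \frac{1}{289 \frac{1}{-68}} = \frac{1}{289 \left(- \frac{1}{68}\right)} = \frac{1}{- \frac{17}{4}} = - \frac{4}{17}$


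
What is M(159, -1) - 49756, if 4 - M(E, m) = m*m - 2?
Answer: -49751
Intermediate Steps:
M(E, m) = 6 - m² (M(E, m) = 4 - (m*m - 2) = 4 - (m² - 2) = 4 - (-2 + m²) = 4 + (2 - m²) = 6 - m²)
M(159, -1) - 49756 = (6 - 1*(-1)²) - 49756 = (6 - 1*1) - 49756 = (6 - 1) - 49756 = 5 - 49756 = -49751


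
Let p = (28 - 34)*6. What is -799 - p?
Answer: -763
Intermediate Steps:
p = -36 (p = -6*6 = -36)
-799 - p = -799 - 1*(-36) = -799 + 36 = -763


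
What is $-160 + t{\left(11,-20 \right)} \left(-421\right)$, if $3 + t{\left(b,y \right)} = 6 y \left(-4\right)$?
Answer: $-200977$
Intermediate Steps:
$t{\left(b,y \right)} = -3 - 24 y$ ($t{\left(b,y \right)} = -3 + 6 y \left(-4\right) = -3 - 24 y$)
$-160 + t{\left(11,-20 \right)} \left(-421\right) = -160 + \left(-3 - -480\right) \left(-421\right) = -160 + \left(-3 + 480\right) \left(-421\right) = -160 + 477 \left(-421\right) = -160 - 200817 = -200977$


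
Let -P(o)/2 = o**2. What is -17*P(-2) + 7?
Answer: 143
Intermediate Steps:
P(o) = -2*o**2
-17*P(-2) + 7 = -(-34)*(-2)**2 + 7 = -(-34)*4 + 7 = -17*(-8) + 7 = 136 + 7 = 143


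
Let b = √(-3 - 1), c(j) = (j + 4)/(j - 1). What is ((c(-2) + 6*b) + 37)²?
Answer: 10585/9 + 872*I ≈ 1176.1 + 872.0*I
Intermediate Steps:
c(j) = (4 + j)/(-1 + j)
b = 2*I (b = √(-4) = 2*I ≈ 2.0*I)
((c(-2) + 6*b) + 37)² = (((4 - 2)/(-1 - 2) + 6*(2*I)) + 37)² = ((2/(-3) + 12*I) + 37)² = ((-⅓*2 + 12*I) + 37)² = ((-⅔ + 12*I) + 37)² = (109/3 + 12*I)²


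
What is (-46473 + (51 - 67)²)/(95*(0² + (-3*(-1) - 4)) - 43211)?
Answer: 46217/43306 ≈ 1.0672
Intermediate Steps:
(-46473 + (51 - 67)²)/(95*(0² + (-3*(-1) - 4)) - 43211) = (-46473 + (-16)²)/(95*(0 + (3 - 4)) - 43211) = (-46473 + 256)/(95*(0 - 1) - 43211) = -46217/(95*(-1) - 43211) = -46217/(-95 - 43211) = -46217/(-43306) = -46217*(-1/43306) = 46217/43306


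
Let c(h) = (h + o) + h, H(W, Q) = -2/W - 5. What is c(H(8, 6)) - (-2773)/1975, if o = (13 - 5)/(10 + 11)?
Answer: -722909/82950 ≈ -8.7150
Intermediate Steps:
o = 8/21 ≈ 0.38095
H(W, Q) = -5 - 2/W
c(h) = 8/21 + 2*h (c(h) = (h + 8/21) + h = (8/21 + h) + h = 8/21 + 2*h)
c(H(8, 6)) - (-2773)/1975 = (8/21 + 2*(-5 - 2/8)) - (-2773)/1975 = (8/21 + 2*(-5 - 2*⅛)) - (-2773)/1975 = (8/21 + 2*(-5 - ¼)) - 1*(-2773/1975) = (8/21 + 2*(-21/4)) + 2773/1975 = (8/21 - 21/2) + 2773/1975 = -425/42 + 2773/1975 = -722909/82950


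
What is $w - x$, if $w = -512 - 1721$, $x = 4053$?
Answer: $-6286$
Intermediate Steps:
$w = -2233$
$w - x = -2233 - 4053 = -6286$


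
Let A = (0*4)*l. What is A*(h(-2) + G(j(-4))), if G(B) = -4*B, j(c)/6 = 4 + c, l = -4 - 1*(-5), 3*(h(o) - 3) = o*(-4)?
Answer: 0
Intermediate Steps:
h(o) = 3 - 4*o/3 (h(o) = 3 + (o*(-4))/3 = 3 + (-4*o)/3 = 3 - 4*o/3)
l = 1 (l = -4 + 5 = 1)
j(c) = 24 + 6*c (j(c) = 6*(4 + c) = 24 + 6*c)
A = 0 (A = (0*4)*1 = 0*1 = 0)
A*(h(-2) + G(j(-4))) = 0*((3 - 4/3*(-2)) - 4*(24 + 6*(-4))) = 0*((3 + 8/3) - 4*(24 - 24)) = 0*(17/3 - 4*0) = 0*(17/3 + 0) = 0*(17/3) = 0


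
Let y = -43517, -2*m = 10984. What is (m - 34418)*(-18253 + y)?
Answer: 2465240700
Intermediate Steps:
m = -5492 (m = -½*10984 = -5492)
(m - 34418)*(-18253 + y) = (-5492 - 34418)*(-18253 - 43517) = -39910*(-61770) = 2465240700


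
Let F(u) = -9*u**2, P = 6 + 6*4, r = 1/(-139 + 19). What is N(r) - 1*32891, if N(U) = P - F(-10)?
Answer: -31961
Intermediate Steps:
r = -1/120 (r = 1/(-120) = -1/120 ≈ -0.0083333)
P = 30 (P = 6 + 24 = 30)
N(U) = 930 (N(U) = 30 - (-9)*(-10)**2 = 30 - (-9)*100 = 30 - 1*(-900) = 30 + 900 = 930)
N(r) - 1*32891 = 930 - 1*32891 = 930 - 32891 = -31961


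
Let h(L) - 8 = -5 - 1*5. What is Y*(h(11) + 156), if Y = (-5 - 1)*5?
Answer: -4620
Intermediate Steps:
h(L) = -2 (h(L) = 8 + (-5 - 1*5) = 8 + (-5 - 5) = 8 - 10 = -2)
Y = -30 (Y = -6*5 = -30)
Y*(h(11) + 156) = -30*(-2 + 156) = -30*154 = -4620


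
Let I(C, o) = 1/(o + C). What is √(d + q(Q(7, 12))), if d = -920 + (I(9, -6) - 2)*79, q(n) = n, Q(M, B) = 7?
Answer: I*√9402/3 ≈ 32.321*I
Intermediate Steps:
I(C, o) = 1/(C + o)
d = -3155/3 (d = -920 + (1/(9 - 6) - 2)*79 = -920 + (1/3 - 2)*79 = -920 + (⅓ - 2)*79 = -920 - 5/3*79 = -920 - 395/3 = -3155/3 ≈ -1051.7)
√(d + q(Q(7, 12))) = √(-3155/3 + 7) = √(-3134/3) = I*√9402/3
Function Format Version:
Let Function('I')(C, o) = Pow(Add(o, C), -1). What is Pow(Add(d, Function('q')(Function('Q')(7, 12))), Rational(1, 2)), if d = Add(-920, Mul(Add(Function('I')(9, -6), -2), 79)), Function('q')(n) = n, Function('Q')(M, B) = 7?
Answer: Mul(Rational(1, 3), I, Pow(9402, Rational(1, 2))) ≈ Mul(32.321, I)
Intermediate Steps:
Function('I')(C, o) = Pow(Add(C, o), -1)
d = Rational(-3155, 3) (d = Add(-920, Mul(Add(Pow(Add(9, -6), -1), -2), 79)) = Add(-920, Mul(Add(Pow(3, -1), -2), 79)) = Add(-920, Mul(Add(Rational(1, 3), -2), 79)) = Add(-920, Mul(Rational(-5, 3), 79)) = Add(-920, Rational(-395, 3)) = Rational(-3155, 3) ≈ -1051.7)
Pow(Add(d, Function('q')(Function('Q')(7, 12))), Rational(1, 2)) = Pow(Add(Rational(-3155, 3), 7), Rational(1, 2)) = Pow(Rational(-3134, 3), Rational(1, 2)) = Mul(Rational(1, 3), I, Pow(9402, Rational(1, 2)))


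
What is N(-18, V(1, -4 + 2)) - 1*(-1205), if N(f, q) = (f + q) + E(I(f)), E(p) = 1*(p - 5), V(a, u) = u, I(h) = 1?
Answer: 1181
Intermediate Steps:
E(p) = -5 + p (E(p) = 1*(-5 + p) = -5 + p)
N(f, q) = -4 + f + q (N(f, q) = (f + q) + (-5 + 1) = (f + q) - 4 = -4 + f + q)
N(-18, V(1, -4 + 2)) - 1*(-1205) = (-4 - 18 + (-4 + 2)) - 1*(-1205) = (-4 - 18 - 2) + 1205 = -24 + 1205 = 1181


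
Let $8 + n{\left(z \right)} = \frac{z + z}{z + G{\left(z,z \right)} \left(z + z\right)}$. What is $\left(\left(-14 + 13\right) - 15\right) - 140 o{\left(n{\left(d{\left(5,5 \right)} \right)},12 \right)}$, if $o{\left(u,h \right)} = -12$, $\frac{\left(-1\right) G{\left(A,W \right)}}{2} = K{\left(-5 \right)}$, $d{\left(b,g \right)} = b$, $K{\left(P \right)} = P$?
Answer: $1664$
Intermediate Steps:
$G{\left(A,W \right)} = 10$ ($G{\left(A,W \right)} = \left(-2\right) \left(-5\right) = 10$)
$n{\left(z \right)} = - \frac{166}{21}$ ($n{\left(z \right)} = -8 + \frac{z + z}{z + 10 \left(z + z\right)} = -8 + \frac{2 z}{z + 10 \cdot 2 z} = -8 + \frac{2 z}{z + 20 z} = -8 + \frac{2 z}{21 z} = -8 + 2 z \frac{1}{21 z} = -8 + \frac{2}{21} = - \frac{166}{21}$)
$\left(\left(-14 + 13\right) - 15\right) - 140 o{\left(n{\left(d{\left(5,5 \right)} \right)},12 \right)} = \left(\left(-14 + 13\right) - 15\right) - -1680 = \left(-1 - 15\right) + 1680 = -16 + 1680 = 1664$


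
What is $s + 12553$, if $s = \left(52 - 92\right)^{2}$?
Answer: $14153$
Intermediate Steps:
$s = 1600$ ($s = \left(-40\right)^{2} = 1600$)
$s + 12553 = 1600 + 12553 = 14153$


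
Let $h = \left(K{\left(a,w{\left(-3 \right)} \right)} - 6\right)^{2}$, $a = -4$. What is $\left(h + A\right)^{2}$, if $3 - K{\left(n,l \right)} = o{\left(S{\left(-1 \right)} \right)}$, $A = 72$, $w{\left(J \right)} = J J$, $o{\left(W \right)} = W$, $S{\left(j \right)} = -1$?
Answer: $5776$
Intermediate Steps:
$w{\left(J \right)} = J^{2}$
$K{\left(n,l \right)} = 4$ ($K{\left(n,l \right)} = 3 - -1 = 3 + 1 = 4$)
$h = 4$ ($h = \left(4 - 6\right)^{2} = \left(-2\right)^{2} = 4$)
$\left(h + A\right)^{2} = \left(4 + 72\right)^{2} = 76^{2} = 5776$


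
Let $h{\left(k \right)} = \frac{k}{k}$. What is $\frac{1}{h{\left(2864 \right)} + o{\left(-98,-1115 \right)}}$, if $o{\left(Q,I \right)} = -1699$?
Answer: $- \frac{1}{1698} \approx -0.00058893$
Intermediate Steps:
$h{\left(k \right)} = 1$
$\frac{1}{h{\left(2864 \right)} + o{\left(-98,-1115 \right)}} = \frac{1}{1 - 1699} = \frac{1}{-1698} = - \frac{1}{1698}$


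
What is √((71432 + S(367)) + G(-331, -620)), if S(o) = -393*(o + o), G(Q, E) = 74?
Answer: 2*I*√54239 ≈ 465.79*I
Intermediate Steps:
S(o) = -786*o
√((71432 + S(367)) + G(-331, -620)) = √((71432 - 786*367) + 74) = √((71432 - 288462) + 74) = √(-217030 + 74) = √(-216956) = 2*I*√54239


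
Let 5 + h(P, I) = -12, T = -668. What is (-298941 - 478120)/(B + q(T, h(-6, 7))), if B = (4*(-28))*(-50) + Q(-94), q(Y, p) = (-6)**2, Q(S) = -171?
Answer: -777061/5465 ≈ -142.19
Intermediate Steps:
h(P, I) = -17 (h(P, I) = -5 - 12 = -17)
q(Y, p) = 36
B = 5429 (B = (4*(-28))*(-50) - 171 = -112*(-50) - 171 = 5600 - 171 = 5429)
(-298941 - 478120)/(B + q(T, h(-6, 7))) = (-298941 - 478120)/(5429 + 36) = -777061/5465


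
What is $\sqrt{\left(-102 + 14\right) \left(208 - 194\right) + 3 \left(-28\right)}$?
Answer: $2 i \sqrt{329} \approx 36.277 i$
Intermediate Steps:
$\sqrt{\left(-102 + 14\right) \left(208 - 194\right) + 3 \left(-28\right)} = \sqrt{\left(-88\right) 14 - 84} = \sqrt{-1232 - 84} = \sqrt{-1316} = 2 i \sqrt{329}$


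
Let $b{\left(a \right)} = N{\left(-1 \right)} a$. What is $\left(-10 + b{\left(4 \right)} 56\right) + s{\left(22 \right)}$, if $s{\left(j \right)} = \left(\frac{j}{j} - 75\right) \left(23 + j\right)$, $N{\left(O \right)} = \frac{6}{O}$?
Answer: $-4684$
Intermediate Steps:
$b{\left(a \right)} = - 6 a$ ($b{\left(a \right)} = \frac{6}{-1} a = 6 \left(-1\right) a = - 6 a$)
$s{\left(j \right)} = -1702 - 74 j$ ($s{\left(j \right)} = \left(1 - 75\right) \left(23 + j\right) = - 74 \left(23 + j\right) = -1702 - 74 j$)
$\left(-10 + b{\left(4 \right)} 56\right) + s{\left(22 \right)} = \left(-10 + \left(-6\right) 4 \cdot 56\right) - 3330 = \left(-10 - 1344\right) - 3330 = -1354 - 3330 = -4684$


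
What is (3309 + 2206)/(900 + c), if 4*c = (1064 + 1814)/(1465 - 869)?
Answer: 6573880/1074239 ≈ 6.1196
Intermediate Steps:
c = 1439/1192 (c = ((1064 + 1814)/(1465 - 869))/4 = (2878/596)/4 = (2878*(1/596))/4 = (¼)*(1439/298) = 1439/1192 ≈ 1.2072)
(3309 + 2206)/(900 + c) = (3309 + 2206)/(900 + 1439/1192) = 5515/(1074239/1192) = 5515*(1192/1074239) = 6573880/1074239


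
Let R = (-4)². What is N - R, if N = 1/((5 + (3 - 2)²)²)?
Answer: -575/36 ≈ -15.972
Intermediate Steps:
N = 1/36 (N = 1/((5 + 1²)²) = 1/((5 + 1)²) = 1/(6²) = 1/36 ≈ 0.027778)
R = 16
N - R = 1/36 - 1*16 = 1/36 - 16 = -575/36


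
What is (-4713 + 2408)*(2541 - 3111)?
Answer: 1313850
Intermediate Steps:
(-4713 + 2408)*(2541 - 3111) = -2305*(-570) = 1313850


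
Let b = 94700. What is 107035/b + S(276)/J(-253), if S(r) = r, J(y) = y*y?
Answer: 59802961/52710020 ≈ 1.1346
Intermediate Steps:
J(y) = y²
107035/b + S(276)/J(-253) = 107035/94700 + 276/((-253)²) = 107035*(1/94700) + 276/64009 = 21407/18940 + 276*(1/64009) = 21407/18940 + 12/2783 = 59802961/52710020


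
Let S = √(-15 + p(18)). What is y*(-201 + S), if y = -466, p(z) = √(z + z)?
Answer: 93666 - 1398*I ≈ 93666.0 - 1398.0*I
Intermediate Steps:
p(z) = √2*√z (p(z) = √(2*z) = √2*√z)
S = 3*I (S = √(-15 + √2*√18) = √(-15 + √2*(3*√2)) = √(-15 + 6) = √(-9) = 3*I ≈ 3.0*I)
y*(-201 + S) = -466*(-201 + 3*I) = 93666 - 1398*I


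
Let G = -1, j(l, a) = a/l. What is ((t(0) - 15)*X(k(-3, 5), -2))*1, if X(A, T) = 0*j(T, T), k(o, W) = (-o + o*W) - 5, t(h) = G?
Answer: 0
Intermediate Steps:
t(h) = -1
k(o, W) = -5 - o + W*o (k(o, W) = (-o + W*o) - 5 = -5 - o + W*o)
X(A, T) = 0 (X(A, T) = 0*(T/T) = 0*1 = 0)
((t(0) - 15)*X(k(-3, 5), -2))*1 = ((-1 - 15)*0)*1 = -16*0*1 = 0*1 = 0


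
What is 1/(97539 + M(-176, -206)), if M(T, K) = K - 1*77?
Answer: 1/97256 ≈ 1.0282e-5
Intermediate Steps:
M(T, K) = -77 + K (M(T, K) = K - 77 = -77 + K)
1/(97539 + M(-176, -206)) = 1/(97539 + (-77 - 206)) = 1/(97539 - 283) = 1/97256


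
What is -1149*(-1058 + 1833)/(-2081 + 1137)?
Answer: 890475/944 ≈ 943.30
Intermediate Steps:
-1149*(-1058 + 1833)/(-2081 + 1137) = -890475/(-944) = -890475*(-1)/944 = -1149*(-775/944) = 890475/944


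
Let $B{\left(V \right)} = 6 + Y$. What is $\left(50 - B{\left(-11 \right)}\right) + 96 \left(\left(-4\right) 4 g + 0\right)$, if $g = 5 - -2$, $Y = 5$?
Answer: $-10713$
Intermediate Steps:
$g = 7$ ($g = 5 + 2 = 7$)
$B{\left(V \right)} = 11$ ($B{\left(V \right)} = 6 + 5 = 11$)
$\left(50 - B{\left(-11 \right)}\right) + 96 \left(\left(-4\right) 4 g + 0\right) = \left(50 - 11\right) + 96 \left(\left(-4\right) 4 \cdot 7 + 0\right) = \left(50 - 11\right) + 96 \left(\left(-16\right) 7 + 0\right) = 39 + 96 \left(-112 + 0\right) = 39 + 96 \left(-112\right) = 39 - 10752 = -10713$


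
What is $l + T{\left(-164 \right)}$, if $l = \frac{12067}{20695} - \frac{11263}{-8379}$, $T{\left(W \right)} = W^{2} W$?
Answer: $- \frac{109267482095306}{24771915} \approx -4.4109 \cdot 10^{6}$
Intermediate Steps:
$T{\left(W \right)} = W^{3}$
$l = \frac{47742454}{24771915}$ ($l = 12067 \cdot \frac{1}{20695} - - \frac{1609}{1197} = \frac{12067}{20695} + \frac{1609}{1197} = \frac{47742454}{24771915} \approx 1.9273$)
$l + T{\left(-164 \right)} = \frac{47742454}{24771915} + \left(-164\right)^{3} = \frac{47742454}{24771915} - 4410944 = - \frac{109267482095306}{24771915}$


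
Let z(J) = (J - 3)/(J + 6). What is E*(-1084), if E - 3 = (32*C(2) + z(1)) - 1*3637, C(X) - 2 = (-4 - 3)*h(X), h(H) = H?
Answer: 30490752/7 ≈ 4.3558e+6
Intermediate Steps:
C(X) = 2 - 7*X (C(X) = 2 + (-4 - 3)*X = 2 - 7*X)
z(J) = (-3 + J)/(6 + J)
E = -28128/7 (E = 3 + ((32*(2 - 7*2) + (-3 + 1)/(6 + 1)) - 1*3637) = 3 + ((32*(2 - 14) - 2/7) - 3637) = 3 + ((32*(-12) + (1/7)*(-2)) - 3637) = 3 + ((-384 - 2/7) - 3637) = 3 + (-2690/7 - 3637) = 3 - 28149/7 = -28128/7 ≈ -4018.3)
E*(-1084) = -28128/7*(-1084) = 30490752/7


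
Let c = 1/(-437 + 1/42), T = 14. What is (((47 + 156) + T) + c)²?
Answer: 15860776188481/336832609 ≈ 47088.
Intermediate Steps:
c = -42/18353 (c = 1/(-437 + 1/42) = 1/(-18353/42) = -42/18353 ≈ -0.0022885)
(((47 + 156) + T) + c)² = (((47 + 156) + 14) - 42/18353)² = ((203 + 14) - 42/18353)² = (217 - 42/18353)² = (3982559/18353)² = 15860776188481/336832609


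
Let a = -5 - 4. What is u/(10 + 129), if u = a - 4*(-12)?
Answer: 39/139 ≈ 0.28058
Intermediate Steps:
a = -9
u = 39 (u = -9 - 4*(-12) = -9 + 48 = 39)
u/(10 + 129) = 39/(10 + 129) = 39/139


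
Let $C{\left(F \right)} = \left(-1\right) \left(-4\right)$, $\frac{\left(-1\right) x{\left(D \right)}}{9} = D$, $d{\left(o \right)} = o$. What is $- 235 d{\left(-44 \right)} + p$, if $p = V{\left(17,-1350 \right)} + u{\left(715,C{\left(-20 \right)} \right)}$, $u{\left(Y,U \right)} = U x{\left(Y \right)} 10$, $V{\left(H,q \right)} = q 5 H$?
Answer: $-361810$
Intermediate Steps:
$x{\left(D \right)} = - 9 D$
$V{\left(H,q \right)} = 5 H q$ ($V{\left(H,q \right)} = 5 q H = 5 H q$)
$C{\left(F \right)} = 4$
$u{\left(Y,U \right)} = - 90 U Y$ ($u{\left(Y,U \right)} = U \left(- 9 Y\right) 10 = - 9 U Y 10 = - 90 U Y$)
$p = -372150$ ($p = 5 \cdot 17 \left(-1350\right) - 360 \cdot 715 = -114750 - 257400 = -372150$)
$- 235 d{\left(-44 \right)} + p = \left(-235\right) \left(-44\right) - 372150 = 10340 - 372150 = -361810$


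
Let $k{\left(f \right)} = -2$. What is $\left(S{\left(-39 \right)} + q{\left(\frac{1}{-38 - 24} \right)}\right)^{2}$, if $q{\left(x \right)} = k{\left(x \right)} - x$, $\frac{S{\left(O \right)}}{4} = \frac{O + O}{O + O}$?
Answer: $\frac{15625}{3844} \approx 4.0648$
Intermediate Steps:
$S{\left(O \right)} = 4$ ($S{\left(O \right)} = 4 \frac{O + O}{O + O} = 4 \frac{2 O}{2 O} = 4 \cdot 2 O \frac{1}{2 O} = 4 \cdot 1 = 4$)
$q{\left(x \right)} = -2 - x$
$\left(S{\left(-39 \right)} + q{\left(\frac{1}{-38 - 24} \right)}\right)^{2} = \left(4 - \left(2 + \frac{1}{-38 - 24}\right)\right)^{2} = \left(4 - \frac{123}{62}\right)^{2} = \left(\frac{125}{62}\right)^{2} = \frac{15625}{3844}$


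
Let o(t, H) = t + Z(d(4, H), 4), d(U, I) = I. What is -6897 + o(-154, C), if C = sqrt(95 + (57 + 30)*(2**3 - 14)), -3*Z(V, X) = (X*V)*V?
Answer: -19445/3 ≈ -6481.7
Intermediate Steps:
Z(V, X) = -X*V**2/3 (Z(V, X) = -X*V*V/3 = -V*X*V/3 = -X*V**2/3)
C = I*sqrt(427) (C = sqrt(95 + 87*(8 - 14)) = sqrt(95 + 87*(-6)) = sqrt(95 - 522) = sqrt(-427) = I*sqrt(427) ≈ 20.664*I)
o(t, H) = t - 4*H**2/3 (o(t, H) = t - 1/3*4*H**2 = t - 4*H**2/3)
-6897 + o(-154, C) = -6897 + (-154 - 4*(I*sqrt(427))**2/3) = -6897 + (-154 - 4/3*(-427)) = -6897 + (-154 + 1708/3) = -6897 + 1246/3 = -19445/3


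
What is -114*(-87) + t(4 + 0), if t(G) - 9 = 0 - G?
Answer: 9923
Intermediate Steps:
t(G) = 9 - G (t(G) = 9 + (0 - G) = 9 - G)
-114*(-87) + t(4 + 0) = -114*(-87) + (9 - (4 + 0)) = 9918 + (9 - 1*4) = 9918 + (9 - 4) = 9918 + 5 = 9923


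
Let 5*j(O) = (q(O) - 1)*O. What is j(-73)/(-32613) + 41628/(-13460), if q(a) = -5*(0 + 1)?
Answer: -22646551/7316183 ≈ -3.0954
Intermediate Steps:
q(a) = -5 (q(a) = -5*1 = -5)
j(O) = -6*O/5 (j(O) = ((-5 - 1)*O)/5 = (-6*O)/5 = -6*O/5)
j(-73)/(-32613) + 41628/(-13460) = -6/5*(-73)/(-32613) + 41628/(-13460) = (438/5)*(-1/32613) + 41628*(-1/13460) = -146/54355 - 10407/3365 = -22646551/7316183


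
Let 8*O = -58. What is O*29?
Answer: -841/4 ≈ -210.25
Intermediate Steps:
O = -29/4 (O = (⅛)*(-58) = -29/4 ≈ -7.2500)
O*29 = -29/4*29 = -841/4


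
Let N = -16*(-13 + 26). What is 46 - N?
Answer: 254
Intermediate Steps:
N = -208 (N = -16*13 = -208)
46 - N = 46 - 1*(-208) = 46 + 208 = 254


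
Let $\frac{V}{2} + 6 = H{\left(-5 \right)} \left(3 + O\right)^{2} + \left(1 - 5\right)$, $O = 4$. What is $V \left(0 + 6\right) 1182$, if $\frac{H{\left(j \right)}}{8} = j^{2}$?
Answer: $138861360$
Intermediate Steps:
$H{\left(j \right)} = 8 j^{2}$
$V = 19580$ ($V = -12 + 2 \left(8 \left(-5\right)^{2} \left(3 + 4\right)^{2} + \left(1 - 5\right)\right) = -12 + 2 \left(8 \cdot 25 \cdot 7^{2} + \left(1 - 5\right)\right) = -12 + 2 \left(200 \cdot 49 - 4\right) = -12 + 2 \left(9800 - 4\right) = -12 + 2 \cdot 9796 = -12 + 19592 = 19580$)
$V \left(0 + 6\right) 1182 = 19580 \left(0 + 6\right) 1182 = 19580 \cdot 6 \cdot 1182 = 117480 \cdot 1182 = 138861360$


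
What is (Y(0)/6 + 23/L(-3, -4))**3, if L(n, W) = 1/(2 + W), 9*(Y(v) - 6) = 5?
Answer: -14260515625/157464 ≈ -90564.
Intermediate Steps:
Y(v) = 59/9 (Y(v) = 6 + (1/9)*5 = 6 + 5/9 = 59/9)
(Y(0)/6 + 23/L(-3, -4))**3 = ((59/9)/6 + 23/(1/(2 - 4)))**3 = ((59/9)*(1/6) + 23/(1/(-2)))**3 = (59/54 + 23/(-1/2))**3 = (59/54 + 23*(-2))**3 = (59/54 - 46)**3 = (-2425/54)**3 = -14260515625/157464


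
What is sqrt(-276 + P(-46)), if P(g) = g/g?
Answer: 5*I*sqrt(11) ≈ 16.583*I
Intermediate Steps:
P(g) = 1
sqrt(-276 + P(-46)) = sqrt(-276 + 1) = sqrt(-275) = 5*I*sqrt(11)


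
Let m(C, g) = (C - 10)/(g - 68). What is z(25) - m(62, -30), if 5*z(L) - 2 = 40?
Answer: 2188/245 ≈ 8.9306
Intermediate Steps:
z(L) = 42/5 (z(L) = 2/5 + (1/5)*40 = 2/5 + 8 = 42/5)
m(C, g) = (-10 + C)/(-68 + g)
z(25) - m(62, -30) = 42/5 - (-10 + 62)/(-68 - 30) = 42/5 - 52/(-98) = 42/5 - (-1)*52/98 = 42/5 - 1*(-26/49) = 42/5 + 26/49 = 2188/245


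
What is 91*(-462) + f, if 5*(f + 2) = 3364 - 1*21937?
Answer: -228793/5 ≈ -45759.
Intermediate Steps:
f = -18583/5 (f = -2 + (3364 - 1*21937)/5 = -2 + (3364 - 21937)/5 = -2 + (⅕)*(-18573) = -2 - 18573/5 = -18583/5 ≈ -3716.6)
91*(-462) + f = 91*(-462) - 18583/5 = -42042 - 18583/5 = -228793/5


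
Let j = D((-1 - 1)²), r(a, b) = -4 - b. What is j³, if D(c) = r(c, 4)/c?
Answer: -8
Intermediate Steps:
D(c) = -8/c (D(c) = (-4 - 1*4)/c = (-4 - 4)/c = -8/c)
j = -2 (j = -8/(-1 - 1)² = -8/((-2)²) = -8/4 = -8*¼ = -2)
j³ = (-2)³ = -8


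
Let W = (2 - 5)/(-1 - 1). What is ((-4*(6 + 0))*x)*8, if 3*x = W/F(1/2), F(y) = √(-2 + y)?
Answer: 32*I*√6 ≈ 78.384*I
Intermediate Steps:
W = 3/2 (W = -3/(-2) = -3*(-½) = 3/2 ≈ 1.5000)
x = -I*√6/6 (x = (3/(2*(√(-2 + 1/2))))/3 = (3/(2*(√(-2 + ½))))/3 = (3/(2*(√(-3/2))))/3 = (3/(2*((I*√6/2))))/3 = (3*(-I*√6/3)/2)/3 = (-I*√6/2)/3 = -I*√6/6 ≈ -0.40825*I)
((-4*(6 + 0))*x)*8 = ((-4*(6 + 0))*(-I*√6/6))*8 = ((-4*6)*(-I*√6/6))*8 = -(-4)*I*√6*8 = (4*I*√6)*8 = 32*I*√6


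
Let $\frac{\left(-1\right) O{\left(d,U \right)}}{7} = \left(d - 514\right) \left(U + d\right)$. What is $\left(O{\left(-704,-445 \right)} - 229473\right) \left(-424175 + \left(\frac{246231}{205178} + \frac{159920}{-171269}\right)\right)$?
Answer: $\frac{149442946825906995997437}{35140630882} \approx 4.2527 \cdot 10^{12}$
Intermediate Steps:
$O{\left(d,U \right)} = - 7 \left(-514 + d\right) \left(U + d\right)$ ($O{\left(d,U \right)} = - 7 \left(d - 514\right) \left(U + d\right) = - 7 \left(-514 + d\right) \left(U + d\right)$)
$\left(O{\left(-704,-445 \right)} - 229473\right) \left(-424175 + \left(\frac{246231}{205178} + \frac{159920}{-171269}\right)\right) = \left(\left(- 7 \left(-704\right)^{2} + 3598 \left(-445\right) + 3598 \left(-704\right) - \left(-3115\right) \left(-704\right)\right) - 229473\right) \left(-424175 + \left(\frac{246231}{205178} + \frac{159920}{-171269}\right)\right) = \left(\left(\left(-7\right) 495616 - 1601110 - 2532992 - 2192960\right) - 229473\right) \left(-424175 + \left(246231 \cdot \frac{1}{205178} + 159920 \left(- \frac{1}{171269}\right)\right)\right) = \left(\left(-3469312 - 1601110 - 2532992 - 2192960\right) - 229473\right) \left(-424175 + \left(\frac{246231}{205178} - \frac{159920}{171269}\right)\right) = \left(-9796374 - 229473\right) \left(-424175 + \frac{9359671379}{35140630882}\right) = \left(-10025847\right) \left(- \frac{14905767744700971}{35140630882}\right) = \frac{149442946825906995997437}{35140630882}$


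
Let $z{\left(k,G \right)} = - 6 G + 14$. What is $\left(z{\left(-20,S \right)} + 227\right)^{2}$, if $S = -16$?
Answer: $113569$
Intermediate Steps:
$z{\left(k,G \right)} = 14 - 6 G$
$\left(z{\left(-20,S \right)} + 227\right)^{2} = \left(\left(14 - -96\right) + 227\right)^{2} = \left(\left(14 + 96\right) + 227\right)^{2} = \left(110 + 227\right)^{2} = 337^{2} = 113569$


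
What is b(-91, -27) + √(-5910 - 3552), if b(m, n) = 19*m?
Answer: -1729 + I*√9462 ≈ -1729.0 + 97.273*I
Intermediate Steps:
b(-91, -27) + √(-5910 - 3552) = 19*(-91) + √(-5910 - 3552) = -1729 + √(-9462) = -1729 + I*√9462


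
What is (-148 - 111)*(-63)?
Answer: 16317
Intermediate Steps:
(-148 - 111)*(-63) = -259*(-63) = 16317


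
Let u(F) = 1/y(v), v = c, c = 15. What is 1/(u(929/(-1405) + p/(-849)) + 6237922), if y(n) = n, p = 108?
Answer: 15/93568831 ≈ 1.6031e-7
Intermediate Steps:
v = 15
u(F) = 1/15
1/(u(929/(-1405) + p/(-849)) + 6237922) = 1/(1/15 + 6237922) = 1/(93568831/15) = 15/93568831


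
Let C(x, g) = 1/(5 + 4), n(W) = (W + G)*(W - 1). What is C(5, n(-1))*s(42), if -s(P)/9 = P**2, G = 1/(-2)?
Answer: -1764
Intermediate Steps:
G = -1/2 ≈ -0.50000
n(W) = (-1 + W)*(-1/2 + W) (n(W) = (W - 1/2)*(W - 1) = (-1/2 + W)*(-1 + W) = (-1 + W)*(-1/2 + W))
C(x, g) = 1/9
s(P) = -9*P**2
C(5, n(-1))*s(42) = (-9*42**2)/9 = (-9*1764)/9 = (1/9)*(-15876) = -1764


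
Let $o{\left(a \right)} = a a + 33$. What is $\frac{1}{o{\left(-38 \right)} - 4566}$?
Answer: $- \frac{1}{3089} \approx -0.00032373$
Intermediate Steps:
$o{\left(a \right)} = 33 + a^{2}$ ($o{\left(a \right)} = a^{2} + 33 = 33 + a^{2}$)
$\frac{1}{o{\left(-38 \right)} - 4566} = \frac{1}{\left(33 + \left(-38\right)^{2}\right) - 4566} = \frac{1}{\left(33 + 1444\right) - 4566} = \frac{1}{1477 - 4566} = \frac{1}{-3089} = - \frac{1}{3089}$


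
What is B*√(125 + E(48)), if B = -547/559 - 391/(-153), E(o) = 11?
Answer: 15868*√34/5031 ≈ 18.391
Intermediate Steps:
B = 7934/5031 (B = -547*1/559 - 391*(-1/153) = -547/559 + 23/9 = 7934/5031 ≈ 1.5770)
B*√(125 + E(48)) = 7934*√(125 + 11)/5031 = 7934*√136/5031 = 7934*(2*√34)/5031 = 15868*√34/5031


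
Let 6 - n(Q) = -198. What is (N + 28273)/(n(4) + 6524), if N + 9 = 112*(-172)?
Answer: 1125/841 ≈ 1.3377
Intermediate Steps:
N = -19273 (N = -9 + 112*(-172) = -9 - 19264 = -19273)
n(Q) = 204 (n(Q) = 6 - 1*(-198) = 6 + 198 = 204)
(N + 28273)/(n(4) + 6524) = (-19273 + 28273)/(204 + 6524) = 9000/6728 = 9000*(1/6728) = 1125/841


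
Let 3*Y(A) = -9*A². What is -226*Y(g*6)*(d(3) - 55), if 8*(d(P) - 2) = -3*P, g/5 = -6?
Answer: -1188974700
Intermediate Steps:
g = -30 (g = 5*(-6) = -30)
d(P) = 2 - 3*P/8 (d(P) = 2 + (-3*P)/8 = 2 - 3*P/8)
Y(A) = -3*A² (Y(A) = (-9*A²)/3 = -3*A²)
-226*Y(g*6)*(d(3) - 55) = -226*(-3*(-30*6)²)*((2 - 3/8*3) - 55) = -226*(-3*(-180)²)*((2 - 9/8) - 55) = -226*(-3*32400)*(7/8 - 55) = -(-21967200)*(-433)/8 = -226*5260950 = -1188974700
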